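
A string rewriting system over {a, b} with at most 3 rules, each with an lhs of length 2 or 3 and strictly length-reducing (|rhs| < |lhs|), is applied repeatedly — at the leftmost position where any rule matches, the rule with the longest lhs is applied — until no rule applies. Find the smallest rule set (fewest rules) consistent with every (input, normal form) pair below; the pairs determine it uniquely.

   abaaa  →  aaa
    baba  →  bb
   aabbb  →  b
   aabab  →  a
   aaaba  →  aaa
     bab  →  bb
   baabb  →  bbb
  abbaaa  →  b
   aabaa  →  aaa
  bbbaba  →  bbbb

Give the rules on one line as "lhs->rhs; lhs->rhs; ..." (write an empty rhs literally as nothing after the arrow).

ab->; ba->b

  | abaaa => aaa
  | baba => bba => bb
  | aabbb => abb => b
  | aabab => aab => a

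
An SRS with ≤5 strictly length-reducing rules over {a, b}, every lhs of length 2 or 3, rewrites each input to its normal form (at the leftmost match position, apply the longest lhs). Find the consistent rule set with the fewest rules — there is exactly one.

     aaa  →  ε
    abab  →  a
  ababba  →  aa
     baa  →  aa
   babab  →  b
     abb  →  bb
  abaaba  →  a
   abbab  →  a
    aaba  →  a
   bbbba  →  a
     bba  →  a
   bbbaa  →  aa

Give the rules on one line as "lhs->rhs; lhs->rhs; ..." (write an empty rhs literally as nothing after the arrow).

aaa->; ab->b; ba->a; bab->ba

  | aaa => ε
  | abab => bab => ba => a
  | ababba => babba => baba => baa => aa
  | baa => aa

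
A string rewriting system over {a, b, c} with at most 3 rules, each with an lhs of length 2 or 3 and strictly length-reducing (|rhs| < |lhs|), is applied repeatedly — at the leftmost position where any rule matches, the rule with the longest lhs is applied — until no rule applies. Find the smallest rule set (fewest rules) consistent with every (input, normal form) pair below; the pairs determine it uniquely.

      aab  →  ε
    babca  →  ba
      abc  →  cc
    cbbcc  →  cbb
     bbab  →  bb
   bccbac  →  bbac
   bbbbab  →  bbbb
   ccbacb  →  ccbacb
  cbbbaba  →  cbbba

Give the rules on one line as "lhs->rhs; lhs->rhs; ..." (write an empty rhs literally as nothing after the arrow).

  | aab => ε
  | babca => bcca => bca => ba
  | abc => cc
  | cbbcc => cbbc => cbb

aab->; ab->c; bc->b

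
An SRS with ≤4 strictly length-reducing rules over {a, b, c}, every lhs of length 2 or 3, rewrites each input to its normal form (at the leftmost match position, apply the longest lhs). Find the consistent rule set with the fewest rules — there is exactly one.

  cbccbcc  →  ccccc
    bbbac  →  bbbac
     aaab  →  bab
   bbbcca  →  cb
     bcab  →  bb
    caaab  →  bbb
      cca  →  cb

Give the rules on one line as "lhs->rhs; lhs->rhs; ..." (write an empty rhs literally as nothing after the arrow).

aa->b; bc->c; ca->b

  | cbccbcc => cccbcc => ccccc
  | bbbac
  | aaab => bab
  | bbbcca => bbcca => bcca => cca => cb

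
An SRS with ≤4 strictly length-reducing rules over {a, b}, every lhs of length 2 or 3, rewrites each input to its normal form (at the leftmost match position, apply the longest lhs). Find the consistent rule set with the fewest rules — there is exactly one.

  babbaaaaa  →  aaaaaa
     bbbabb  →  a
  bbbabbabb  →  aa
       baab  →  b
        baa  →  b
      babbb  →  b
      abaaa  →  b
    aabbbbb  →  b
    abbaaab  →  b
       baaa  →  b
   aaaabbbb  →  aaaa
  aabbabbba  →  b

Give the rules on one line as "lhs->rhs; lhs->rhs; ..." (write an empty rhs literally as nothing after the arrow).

  | babbaaaaa => abbaaaaa => aaaaaa
  | bbbabb => bbabb => babb => abb => a
  | bbbabbabb => bbabbabb => babbabb => abbabb => aabb => aa
  | baab => bab => ab => b

ab->b; abb->a; ba->b; bab->ab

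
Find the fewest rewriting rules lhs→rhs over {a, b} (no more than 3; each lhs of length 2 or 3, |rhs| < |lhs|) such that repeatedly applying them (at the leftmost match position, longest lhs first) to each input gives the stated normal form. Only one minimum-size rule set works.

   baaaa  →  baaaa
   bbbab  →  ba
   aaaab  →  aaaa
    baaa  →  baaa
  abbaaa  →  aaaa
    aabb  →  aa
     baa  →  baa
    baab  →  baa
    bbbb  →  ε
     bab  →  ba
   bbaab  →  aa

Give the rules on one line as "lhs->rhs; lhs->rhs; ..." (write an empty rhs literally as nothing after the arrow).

ab->a; bb->

  | baaaa
  | bbbab => bab => ba
  | aaaab => aaaa
  | baaa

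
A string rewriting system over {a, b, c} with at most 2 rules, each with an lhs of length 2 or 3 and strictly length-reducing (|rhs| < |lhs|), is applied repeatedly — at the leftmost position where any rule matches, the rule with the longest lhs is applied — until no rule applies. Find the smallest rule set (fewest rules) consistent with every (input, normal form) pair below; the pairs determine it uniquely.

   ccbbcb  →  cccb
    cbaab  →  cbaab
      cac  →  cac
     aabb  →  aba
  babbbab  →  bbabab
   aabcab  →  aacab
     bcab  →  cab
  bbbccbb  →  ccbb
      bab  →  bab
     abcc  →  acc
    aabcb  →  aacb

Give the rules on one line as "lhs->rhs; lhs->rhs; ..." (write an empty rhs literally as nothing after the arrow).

abb->ba; bc->c

  | ccbbcb => ccbcb => cccb
  | cbaab
  | cac
  | aabb => aba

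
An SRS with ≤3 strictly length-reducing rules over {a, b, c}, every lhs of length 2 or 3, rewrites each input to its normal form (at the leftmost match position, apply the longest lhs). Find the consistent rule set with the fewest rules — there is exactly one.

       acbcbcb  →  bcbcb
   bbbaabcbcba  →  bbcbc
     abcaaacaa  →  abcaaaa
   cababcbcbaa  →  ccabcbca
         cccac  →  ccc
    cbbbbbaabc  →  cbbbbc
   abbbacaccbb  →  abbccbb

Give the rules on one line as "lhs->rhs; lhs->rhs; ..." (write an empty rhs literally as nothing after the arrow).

aba->ca; ac->; ba->

  | acbcbcb => bcbcb
  | bbbaabcbcba => bbabcbcba => bbcbcba => bbcbc
  | abcaaacaa => abcaaaa
  | cababcbcbaa => ccabcbcbaa => ccabcbca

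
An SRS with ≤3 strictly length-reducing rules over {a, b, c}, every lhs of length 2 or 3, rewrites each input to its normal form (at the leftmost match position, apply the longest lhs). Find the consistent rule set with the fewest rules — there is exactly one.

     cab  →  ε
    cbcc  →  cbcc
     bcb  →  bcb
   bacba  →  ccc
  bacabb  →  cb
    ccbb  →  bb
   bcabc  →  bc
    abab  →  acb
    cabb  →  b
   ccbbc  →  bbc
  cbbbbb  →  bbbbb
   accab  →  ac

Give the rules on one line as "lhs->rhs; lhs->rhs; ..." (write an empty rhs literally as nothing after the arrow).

  | cab => ε
  | cbcc
  | bcb
  | bacba => ccba => ccc

ba->c; cab->; cbb->bb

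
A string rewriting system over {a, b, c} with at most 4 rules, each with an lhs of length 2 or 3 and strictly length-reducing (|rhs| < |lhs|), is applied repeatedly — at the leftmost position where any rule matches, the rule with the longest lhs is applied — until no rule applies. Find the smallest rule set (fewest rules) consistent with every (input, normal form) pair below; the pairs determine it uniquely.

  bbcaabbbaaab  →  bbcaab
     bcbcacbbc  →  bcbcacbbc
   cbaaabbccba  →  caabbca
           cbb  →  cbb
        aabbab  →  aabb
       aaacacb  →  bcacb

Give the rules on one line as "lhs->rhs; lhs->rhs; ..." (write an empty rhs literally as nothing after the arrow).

aaa->b; ba->; ccb->c

  | bbcaabbbaaab => bbcaabbaab => bbcaabab => bbcaab
  | bcbcacbbc
  | cbaaabbccba => caabbccba => caabbca
  | cbb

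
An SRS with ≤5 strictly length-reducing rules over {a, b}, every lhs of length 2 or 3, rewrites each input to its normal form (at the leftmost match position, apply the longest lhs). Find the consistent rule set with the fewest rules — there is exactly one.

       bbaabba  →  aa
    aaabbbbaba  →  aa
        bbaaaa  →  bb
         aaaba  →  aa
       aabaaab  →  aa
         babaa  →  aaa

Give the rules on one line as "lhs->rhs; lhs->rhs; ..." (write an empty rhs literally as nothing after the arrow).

  | bbaabba => bbabba => baba => aa
  | aaabbbbaba => aabbbaba => abbaba => baba => aa
  | bbaaaa => bbaaa => bbaa => bba => bb
  | aaaba => aa

ab->; aba->; ba->b; bab->a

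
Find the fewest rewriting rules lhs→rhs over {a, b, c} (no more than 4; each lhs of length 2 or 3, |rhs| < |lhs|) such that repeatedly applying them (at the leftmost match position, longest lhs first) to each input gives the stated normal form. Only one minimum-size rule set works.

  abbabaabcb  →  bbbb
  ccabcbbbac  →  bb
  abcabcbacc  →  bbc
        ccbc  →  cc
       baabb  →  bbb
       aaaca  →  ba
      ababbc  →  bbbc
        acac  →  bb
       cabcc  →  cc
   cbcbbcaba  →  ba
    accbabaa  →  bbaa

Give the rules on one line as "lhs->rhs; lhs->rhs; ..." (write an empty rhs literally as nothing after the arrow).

  | abbabaabcb => bbabaabcb => bbbaabcb => bbbabcb => bbbbcb => bbbb
  | ccabcbbbac => ccbcbbbac => ccbbbac => cbbac => bac => bb
  | abcabcbacc => bcabcbacc => bcbcbacc => bcbacc => bacc => bbc
  | ccbc => cc

ab->b; ac->b; cb->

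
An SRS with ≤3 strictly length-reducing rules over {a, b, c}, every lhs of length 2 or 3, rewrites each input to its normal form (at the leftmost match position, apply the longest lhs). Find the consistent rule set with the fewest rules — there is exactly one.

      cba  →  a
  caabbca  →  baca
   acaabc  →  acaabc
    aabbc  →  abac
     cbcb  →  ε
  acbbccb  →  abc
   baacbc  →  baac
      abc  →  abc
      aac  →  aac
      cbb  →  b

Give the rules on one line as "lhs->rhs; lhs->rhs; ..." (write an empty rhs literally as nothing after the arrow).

  | cba => a
  | caabbca => cabaca => baca
  | acaabc
  | aabbc => abac

abb->ba; cab->b; cb->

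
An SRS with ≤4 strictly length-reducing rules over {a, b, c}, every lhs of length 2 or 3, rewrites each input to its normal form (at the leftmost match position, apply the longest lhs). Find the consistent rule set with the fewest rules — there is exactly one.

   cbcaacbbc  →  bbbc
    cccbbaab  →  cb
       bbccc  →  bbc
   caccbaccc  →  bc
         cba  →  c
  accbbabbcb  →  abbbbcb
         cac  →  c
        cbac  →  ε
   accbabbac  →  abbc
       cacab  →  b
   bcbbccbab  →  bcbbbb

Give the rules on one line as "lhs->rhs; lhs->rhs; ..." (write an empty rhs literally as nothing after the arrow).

  | cbcaacbbc => cbacbbc => ccbbc => bbbc
  | cccbbaab => cbbaab => cbab => cb
  | bbccc => bbc
  | caccbaccc => ccbaccc => bbaccc => bccc => bc

ba->; ca->; cc->; ccb->bb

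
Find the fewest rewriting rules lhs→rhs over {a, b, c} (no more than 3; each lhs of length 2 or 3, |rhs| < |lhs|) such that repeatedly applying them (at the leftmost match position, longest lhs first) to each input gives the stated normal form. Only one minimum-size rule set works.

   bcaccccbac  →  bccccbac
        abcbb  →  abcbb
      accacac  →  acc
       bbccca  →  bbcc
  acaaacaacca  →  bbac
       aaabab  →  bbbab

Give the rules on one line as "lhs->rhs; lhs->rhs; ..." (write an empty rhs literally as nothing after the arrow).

aaa->bb; ca->

  | bcaccccbac => bccccbac
  | abcbb
  | accacac => accac => acc
  | bbccca => bbcc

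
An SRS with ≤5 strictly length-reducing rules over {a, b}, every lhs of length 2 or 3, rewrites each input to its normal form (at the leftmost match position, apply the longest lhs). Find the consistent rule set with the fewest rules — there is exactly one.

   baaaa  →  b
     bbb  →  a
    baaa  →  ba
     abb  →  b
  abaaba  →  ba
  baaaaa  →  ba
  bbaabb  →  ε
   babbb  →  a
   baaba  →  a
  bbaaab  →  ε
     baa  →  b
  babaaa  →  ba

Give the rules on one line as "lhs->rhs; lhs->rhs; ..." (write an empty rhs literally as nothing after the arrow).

  | baaaa => baa => b
  | bbb => a
  | baaa => ba
  | abb => b

aa->; ab->; bb->; bbb->a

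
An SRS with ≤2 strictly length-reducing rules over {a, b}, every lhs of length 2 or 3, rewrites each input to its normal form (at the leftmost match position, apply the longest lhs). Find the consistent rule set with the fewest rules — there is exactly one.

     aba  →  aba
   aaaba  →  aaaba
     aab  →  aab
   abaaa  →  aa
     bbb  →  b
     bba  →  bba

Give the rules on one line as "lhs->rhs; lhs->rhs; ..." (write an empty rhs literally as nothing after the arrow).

  | aba
  | aaaba
  | aab
  | abaaa => aa

baa->; bbb->b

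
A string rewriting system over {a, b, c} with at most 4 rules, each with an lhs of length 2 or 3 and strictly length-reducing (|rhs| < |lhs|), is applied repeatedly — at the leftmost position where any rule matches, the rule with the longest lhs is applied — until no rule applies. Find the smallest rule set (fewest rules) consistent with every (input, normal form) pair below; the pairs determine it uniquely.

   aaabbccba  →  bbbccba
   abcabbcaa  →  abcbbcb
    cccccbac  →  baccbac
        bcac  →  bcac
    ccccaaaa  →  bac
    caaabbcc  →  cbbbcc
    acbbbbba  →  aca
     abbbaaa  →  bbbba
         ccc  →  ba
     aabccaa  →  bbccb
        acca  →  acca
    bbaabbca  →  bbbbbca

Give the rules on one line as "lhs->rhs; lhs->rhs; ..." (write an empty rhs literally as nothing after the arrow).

aa->b; abb->bb; acb->ac; ccc->ba

  | aaabbccba => babbccba => bbbccba
  | abcabbcaa => abcbbcaa => abcbbcb
  | cccccbac => baccbac
  | bcac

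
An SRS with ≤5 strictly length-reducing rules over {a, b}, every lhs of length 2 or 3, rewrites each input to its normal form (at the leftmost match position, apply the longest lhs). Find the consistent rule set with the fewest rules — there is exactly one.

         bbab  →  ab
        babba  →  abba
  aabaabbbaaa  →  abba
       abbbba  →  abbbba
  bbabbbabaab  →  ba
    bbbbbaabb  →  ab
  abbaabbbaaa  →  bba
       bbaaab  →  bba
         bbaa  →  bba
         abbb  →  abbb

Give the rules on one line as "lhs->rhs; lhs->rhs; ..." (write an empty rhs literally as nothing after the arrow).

  | bbab => bab => ab
  | babba => abba
  | aabaabbbaaa => aaabbbaaa => aabbbaaa => abbaaa => abbaa => abba
  | abbbba

aa->a; aab->a; aba->; bab->ab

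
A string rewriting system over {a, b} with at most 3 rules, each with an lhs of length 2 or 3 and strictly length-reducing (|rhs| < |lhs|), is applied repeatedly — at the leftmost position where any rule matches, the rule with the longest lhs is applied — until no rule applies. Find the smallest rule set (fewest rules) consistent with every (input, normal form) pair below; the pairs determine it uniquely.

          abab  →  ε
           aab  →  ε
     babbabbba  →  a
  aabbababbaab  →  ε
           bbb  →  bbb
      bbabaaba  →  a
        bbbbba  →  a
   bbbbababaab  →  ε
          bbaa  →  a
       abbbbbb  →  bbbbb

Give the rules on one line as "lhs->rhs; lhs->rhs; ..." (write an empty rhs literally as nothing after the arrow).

  | abab => ab => ε
  | aab => ab => ε
  | babbabbba => abbabbba => babbba => abbba => bba => ba => a
  | aabbababbaab => abbababbaab => bababbaab => ababbaab => abbaab => baab => aab => ab => ε

aa->a; ab->; ba->a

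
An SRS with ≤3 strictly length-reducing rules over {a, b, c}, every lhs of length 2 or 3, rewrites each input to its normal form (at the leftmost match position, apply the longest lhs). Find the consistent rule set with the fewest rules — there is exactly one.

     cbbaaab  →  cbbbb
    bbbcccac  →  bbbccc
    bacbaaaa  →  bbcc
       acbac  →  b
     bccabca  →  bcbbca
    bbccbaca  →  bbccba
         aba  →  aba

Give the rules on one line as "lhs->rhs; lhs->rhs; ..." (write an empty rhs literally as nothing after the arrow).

  | cbbaaab => cbbcab => cbbbb
  | bbbcccac => bbbccc
  | bacbaaaa => bbaaaa => bbcaa => bbcc
  | acbac => bac => b

aa->c; ac->; cab->bb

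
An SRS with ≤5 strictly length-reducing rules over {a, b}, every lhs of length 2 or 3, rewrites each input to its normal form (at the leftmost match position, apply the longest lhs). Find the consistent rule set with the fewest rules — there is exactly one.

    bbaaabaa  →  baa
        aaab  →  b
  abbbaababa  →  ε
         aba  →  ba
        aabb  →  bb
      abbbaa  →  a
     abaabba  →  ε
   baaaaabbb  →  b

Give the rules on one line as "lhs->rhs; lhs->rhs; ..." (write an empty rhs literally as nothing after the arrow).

aaa->; ab->b; bba->; bbb->aa

  | bbaaabaa => aabaa => abaa => baa
  | aaab => b
  | abbbaababa => bbbaababa => aaaababa => ababa => baba => bba => ε
  | aba => ba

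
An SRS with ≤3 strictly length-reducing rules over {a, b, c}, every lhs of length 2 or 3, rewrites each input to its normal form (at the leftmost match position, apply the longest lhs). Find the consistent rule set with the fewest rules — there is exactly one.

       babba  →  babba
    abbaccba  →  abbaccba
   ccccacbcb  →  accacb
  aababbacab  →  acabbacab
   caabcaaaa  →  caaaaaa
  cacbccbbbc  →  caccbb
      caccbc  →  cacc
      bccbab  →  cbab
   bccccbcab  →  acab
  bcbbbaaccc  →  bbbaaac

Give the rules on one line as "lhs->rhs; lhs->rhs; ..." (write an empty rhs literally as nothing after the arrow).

aba->ca; bc->; ccc->ac

  | babba
  | abbaccba
  | ccccacbcb => accacbcb => accacb
  | aababbacab => acabbacab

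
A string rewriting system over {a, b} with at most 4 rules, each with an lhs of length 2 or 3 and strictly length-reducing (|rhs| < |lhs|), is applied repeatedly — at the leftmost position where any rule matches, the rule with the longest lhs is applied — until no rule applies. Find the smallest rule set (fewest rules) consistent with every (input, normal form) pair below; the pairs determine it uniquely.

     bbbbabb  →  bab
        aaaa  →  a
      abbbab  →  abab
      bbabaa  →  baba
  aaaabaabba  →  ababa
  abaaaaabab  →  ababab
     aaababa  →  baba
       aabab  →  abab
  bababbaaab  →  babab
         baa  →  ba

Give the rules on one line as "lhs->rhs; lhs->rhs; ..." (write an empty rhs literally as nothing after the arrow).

aa->a; aaa->; bb->b

  | bbbbabb => bbbabb => bbabb => babb => bab
  | aaaa => a
  | abbbab => abbab => abab
  | bbabaa => babaa => baba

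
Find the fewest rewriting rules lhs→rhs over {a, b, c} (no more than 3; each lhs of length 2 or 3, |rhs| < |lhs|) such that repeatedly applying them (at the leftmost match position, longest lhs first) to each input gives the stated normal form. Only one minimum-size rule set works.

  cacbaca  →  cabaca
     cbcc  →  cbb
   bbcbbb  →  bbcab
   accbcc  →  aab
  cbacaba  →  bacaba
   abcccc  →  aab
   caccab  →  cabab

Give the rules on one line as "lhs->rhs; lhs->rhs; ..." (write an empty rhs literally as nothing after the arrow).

  | cacbaca => cabaca
  | cbcc => cbb
  | bbcbbb => bbcab
  | accbcc => abbcc => abbb => aab

bbb->ab; cba->ba; cc->b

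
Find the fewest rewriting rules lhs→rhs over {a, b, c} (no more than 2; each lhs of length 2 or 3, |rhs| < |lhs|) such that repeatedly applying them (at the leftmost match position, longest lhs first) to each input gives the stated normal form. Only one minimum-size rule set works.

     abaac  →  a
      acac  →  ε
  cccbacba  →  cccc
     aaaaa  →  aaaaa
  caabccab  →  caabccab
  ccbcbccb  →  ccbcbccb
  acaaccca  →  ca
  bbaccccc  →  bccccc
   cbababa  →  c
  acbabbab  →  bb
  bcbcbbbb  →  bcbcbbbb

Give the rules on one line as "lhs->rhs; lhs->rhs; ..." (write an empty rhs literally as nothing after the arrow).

  | abaac => aac => a
  | acac => ac => ε
  | cccbacba => ccccba => cccc
  | aaaaa

ac->; ba->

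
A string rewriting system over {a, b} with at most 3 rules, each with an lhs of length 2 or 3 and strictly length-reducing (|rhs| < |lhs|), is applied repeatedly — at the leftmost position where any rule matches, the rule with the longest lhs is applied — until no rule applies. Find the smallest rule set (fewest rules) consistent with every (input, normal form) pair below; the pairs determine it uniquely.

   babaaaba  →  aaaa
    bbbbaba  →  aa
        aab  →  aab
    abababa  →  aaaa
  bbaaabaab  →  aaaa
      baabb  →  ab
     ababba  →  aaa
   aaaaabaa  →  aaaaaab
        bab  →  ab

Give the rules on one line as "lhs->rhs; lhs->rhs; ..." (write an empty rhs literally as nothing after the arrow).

  | babaaaba => abaaaba => aababa => aaaba => aaaa
  | bbbbaba => bbaba => aba => aa
  | aab
  | abababa => aababa => aaaba => aaaa

ba->a; baa->ab; bb->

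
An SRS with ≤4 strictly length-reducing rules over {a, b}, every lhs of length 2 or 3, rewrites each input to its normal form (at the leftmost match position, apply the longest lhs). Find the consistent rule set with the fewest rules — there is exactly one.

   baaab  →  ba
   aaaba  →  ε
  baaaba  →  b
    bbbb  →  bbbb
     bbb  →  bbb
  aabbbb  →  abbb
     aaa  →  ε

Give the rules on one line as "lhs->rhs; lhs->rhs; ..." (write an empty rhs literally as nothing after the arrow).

  | baaab => baab => ba
  | aaaba => aaba => aa => ε
  | baaaba => baaba => baa => b
  | bbbb

aa->; aaa->aa; aab->a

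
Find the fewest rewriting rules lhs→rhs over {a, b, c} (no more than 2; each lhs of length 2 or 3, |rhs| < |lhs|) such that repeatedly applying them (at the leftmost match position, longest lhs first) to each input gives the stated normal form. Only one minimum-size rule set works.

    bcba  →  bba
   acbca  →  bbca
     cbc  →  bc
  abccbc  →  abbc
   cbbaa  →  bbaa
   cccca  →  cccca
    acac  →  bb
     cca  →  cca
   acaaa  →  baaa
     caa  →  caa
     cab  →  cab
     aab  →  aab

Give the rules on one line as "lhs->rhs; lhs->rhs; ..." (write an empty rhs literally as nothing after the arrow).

ac->b; cb->b

  | bcba => bba
  | acbca => bbca
  | cbc => bc
  | abccbc => abcbc => abbc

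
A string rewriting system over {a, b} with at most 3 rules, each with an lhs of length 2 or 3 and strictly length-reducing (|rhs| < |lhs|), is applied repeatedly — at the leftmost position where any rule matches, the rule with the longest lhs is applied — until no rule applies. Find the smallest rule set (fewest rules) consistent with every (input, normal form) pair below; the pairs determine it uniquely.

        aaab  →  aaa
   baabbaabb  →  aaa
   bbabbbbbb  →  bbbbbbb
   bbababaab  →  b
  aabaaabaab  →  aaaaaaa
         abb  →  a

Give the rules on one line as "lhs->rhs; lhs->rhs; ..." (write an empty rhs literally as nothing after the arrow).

ab->a; ba->

  | aaab => aaa
  | baabbaabb => abbaabb => abaabb => aaabb => aaab => aaa
  | bbabbbbbb => bbbbbbb
  | bbababaab => bbabaab => bbaab => bab => b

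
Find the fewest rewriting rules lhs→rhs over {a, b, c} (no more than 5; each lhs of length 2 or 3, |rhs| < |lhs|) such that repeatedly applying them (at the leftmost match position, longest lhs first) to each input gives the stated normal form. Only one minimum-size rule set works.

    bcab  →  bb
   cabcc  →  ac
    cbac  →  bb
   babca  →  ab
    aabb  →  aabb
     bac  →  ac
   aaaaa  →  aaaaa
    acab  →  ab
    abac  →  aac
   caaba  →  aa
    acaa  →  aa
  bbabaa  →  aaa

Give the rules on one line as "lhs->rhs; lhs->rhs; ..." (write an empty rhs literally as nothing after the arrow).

ba->a; bcc->ac; ca->; cac->bb

  | bcab => bb
  | cabcc => bcc => ac
  | cbac => cac => bb
  | babca => abca => ab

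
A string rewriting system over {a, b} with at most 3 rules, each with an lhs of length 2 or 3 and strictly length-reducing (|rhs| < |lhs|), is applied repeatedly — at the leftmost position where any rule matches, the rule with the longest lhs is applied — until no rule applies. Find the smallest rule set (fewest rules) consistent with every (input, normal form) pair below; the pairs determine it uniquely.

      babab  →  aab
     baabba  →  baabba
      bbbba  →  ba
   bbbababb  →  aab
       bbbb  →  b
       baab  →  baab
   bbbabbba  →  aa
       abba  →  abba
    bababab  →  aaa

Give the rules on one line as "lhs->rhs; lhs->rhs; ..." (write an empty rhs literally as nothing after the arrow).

bab->a; bbb->

  | babab => aab
  | baabba
  | bbbba => ba
  | bbbababb => ababb => aab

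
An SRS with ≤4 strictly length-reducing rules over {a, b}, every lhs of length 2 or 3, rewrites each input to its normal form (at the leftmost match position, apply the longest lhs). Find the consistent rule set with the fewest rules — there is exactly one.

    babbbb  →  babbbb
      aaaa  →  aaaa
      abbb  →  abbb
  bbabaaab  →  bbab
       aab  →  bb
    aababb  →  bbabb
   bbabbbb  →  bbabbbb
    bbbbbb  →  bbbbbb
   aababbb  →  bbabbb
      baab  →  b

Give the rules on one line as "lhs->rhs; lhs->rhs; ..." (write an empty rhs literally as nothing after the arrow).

aab->bb; aba->ba; baa->

  | babbbb
  | aaaa
  | abbb
  | bbabaaab => bbbaaab => bbab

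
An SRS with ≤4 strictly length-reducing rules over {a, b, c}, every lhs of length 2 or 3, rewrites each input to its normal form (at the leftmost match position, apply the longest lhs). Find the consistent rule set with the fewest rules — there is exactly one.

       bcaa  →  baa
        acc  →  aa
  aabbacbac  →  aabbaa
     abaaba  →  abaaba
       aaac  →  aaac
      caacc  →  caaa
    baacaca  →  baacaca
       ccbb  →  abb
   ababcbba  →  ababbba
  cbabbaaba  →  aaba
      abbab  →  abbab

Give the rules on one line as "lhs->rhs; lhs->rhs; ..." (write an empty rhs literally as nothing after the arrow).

bc->b; cba->c; cbb->; cc->a

  | bcaa => baa
  | acc => aa
  | aabbacbac => aabbacc => aabbaa
  | abaaba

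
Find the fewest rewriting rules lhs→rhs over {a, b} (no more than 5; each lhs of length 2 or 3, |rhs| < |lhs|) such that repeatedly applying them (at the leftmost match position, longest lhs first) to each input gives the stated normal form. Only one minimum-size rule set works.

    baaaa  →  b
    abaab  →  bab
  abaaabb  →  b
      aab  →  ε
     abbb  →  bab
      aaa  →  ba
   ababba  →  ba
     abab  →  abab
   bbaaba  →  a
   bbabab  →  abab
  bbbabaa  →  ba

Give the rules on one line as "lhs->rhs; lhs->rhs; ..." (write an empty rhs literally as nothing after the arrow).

aa->b; abb->ba; baa->aa; bb->

  | baaaa => aaaa => baa => aa => b
  | abaab => aaab => bab
  | abaaabb => aaaabb => baabb => aabb => bbb => b
  | aab => bb => ε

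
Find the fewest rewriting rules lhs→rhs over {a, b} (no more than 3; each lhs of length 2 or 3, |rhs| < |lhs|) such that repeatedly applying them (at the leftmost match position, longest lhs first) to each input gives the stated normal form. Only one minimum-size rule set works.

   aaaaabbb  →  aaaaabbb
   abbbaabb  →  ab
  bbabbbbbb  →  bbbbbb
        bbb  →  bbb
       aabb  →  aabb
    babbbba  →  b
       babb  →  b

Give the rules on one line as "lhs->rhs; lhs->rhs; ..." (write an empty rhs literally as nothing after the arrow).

  | aaaaabbb
  | abbbaabb => ababb => ab
  | bbabbbbbb => bbbbbb
  | bbb

bab->; bba->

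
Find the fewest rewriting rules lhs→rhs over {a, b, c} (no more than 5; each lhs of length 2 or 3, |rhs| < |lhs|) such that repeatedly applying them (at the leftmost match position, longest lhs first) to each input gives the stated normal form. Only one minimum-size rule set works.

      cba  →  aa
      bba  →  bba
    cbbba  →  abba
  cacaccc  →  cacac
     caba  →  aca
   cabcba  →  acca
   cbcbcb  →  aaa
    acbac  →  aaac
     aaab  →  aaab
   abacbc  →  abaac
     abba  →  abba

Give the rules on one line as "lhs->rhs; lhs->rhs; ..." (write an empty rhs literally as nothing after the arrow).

  | cba => aa
  | bba
  | cbbba => abba
  | cacaccc => cacac

cab->ac; cb->a; ccb->cc; ccc->c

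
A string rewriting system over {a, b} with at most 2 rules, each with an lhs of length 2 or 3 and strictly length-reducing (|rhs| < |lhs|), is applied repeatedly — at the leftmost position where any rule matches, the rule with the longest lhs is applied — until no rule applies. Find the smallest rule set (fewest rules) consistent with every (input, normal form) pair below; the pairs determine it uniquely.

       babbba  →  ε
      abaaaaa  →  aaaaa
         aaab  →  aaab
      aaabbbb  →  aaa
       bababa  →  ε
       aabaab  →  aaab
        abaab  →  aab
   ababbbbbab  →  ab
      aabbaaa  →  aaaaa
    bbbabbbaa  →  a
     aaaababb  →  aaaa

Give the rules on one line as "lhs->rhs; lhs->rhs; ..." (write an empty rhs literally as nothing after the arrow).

ba->; bb->

  | babbba => bbba => ba => ε
  | abaaaaa => aaaaa
  | aaab
  | aaabbbb => aaabb => aaa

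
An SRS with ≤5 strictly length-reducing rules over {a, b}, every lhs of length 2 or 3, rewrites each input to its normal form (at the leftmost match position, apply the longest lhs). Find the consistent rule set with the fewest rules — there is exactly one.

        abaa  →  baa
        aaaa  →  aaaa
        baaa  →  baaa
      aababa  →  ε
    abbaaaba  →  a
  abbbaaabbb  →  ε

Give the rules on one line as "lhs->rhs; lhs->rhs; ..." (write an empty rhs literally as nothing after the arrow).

  | abaa => baa
  | aaaa
  | baaa
  | aababa => ababa => baba => bba => bb => ε

ab->b; bb->; bba->bb; bbb->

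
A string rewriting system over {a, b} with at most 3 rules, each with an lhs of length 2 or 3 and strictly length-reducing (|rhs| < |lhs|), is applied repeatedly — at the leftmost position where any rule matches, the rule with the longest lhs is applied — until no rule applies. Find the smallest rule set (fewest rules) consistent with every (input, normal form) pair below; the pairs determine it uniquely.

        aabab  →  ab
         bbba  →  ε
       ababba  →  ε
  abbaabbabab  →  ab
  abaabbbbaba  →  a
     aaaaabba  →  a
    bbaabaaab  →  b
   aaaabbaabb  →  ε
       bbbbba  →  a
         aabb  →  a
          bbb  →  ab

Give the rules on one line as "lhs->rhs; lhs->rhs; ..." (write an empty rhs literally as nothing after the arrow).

aa->; ba->a; bb->a

  | aabab => bab => ab
  | bbba => aba => aa => ε
  | ababba => aabba => bba => aa => ε
  | abbaabbabab => aaaabbabab => aabbabab => bbabab => aabab => bab => ab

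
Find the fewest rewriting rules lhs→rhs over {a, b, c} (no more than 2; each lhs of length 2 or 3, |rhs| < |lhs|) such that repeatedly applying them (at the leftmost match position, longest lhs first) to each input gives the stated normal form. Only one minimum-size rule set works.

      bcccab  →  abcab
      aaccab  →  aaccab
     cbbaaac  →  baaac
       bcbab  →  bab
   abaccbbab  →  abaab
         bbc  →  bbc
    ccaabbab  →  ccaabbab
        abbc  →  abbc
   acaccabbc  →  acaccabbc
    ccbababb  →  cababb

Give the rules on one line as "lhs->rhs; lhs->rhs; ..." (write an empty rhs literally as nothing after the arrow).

bcc->ab; cb->

  | bcccab => abcab
  | aaccab
  | cbbaaac => baaac
  | bcbab => bab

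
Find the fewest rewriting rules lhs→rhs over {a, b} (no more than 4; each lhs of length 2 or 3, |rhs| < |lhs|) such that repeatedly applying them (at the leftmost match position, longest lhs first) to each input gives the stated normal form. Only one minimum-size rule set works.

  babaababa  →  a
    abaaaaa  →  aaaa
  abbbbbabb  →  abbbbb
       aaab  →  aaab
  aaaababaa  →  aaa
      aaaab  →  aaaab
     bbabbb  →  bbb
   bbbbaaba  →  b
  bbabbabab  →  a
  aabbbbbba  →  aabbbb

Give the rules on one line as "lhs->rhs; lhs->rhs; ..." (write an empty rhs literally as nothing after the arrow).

aba->; ba->b; bab->a; bba->

  | babaababa => aaababa => aaba => a
  | abaaaaa => aaaa
  | abbbbbabb => abbbbb
  | aaab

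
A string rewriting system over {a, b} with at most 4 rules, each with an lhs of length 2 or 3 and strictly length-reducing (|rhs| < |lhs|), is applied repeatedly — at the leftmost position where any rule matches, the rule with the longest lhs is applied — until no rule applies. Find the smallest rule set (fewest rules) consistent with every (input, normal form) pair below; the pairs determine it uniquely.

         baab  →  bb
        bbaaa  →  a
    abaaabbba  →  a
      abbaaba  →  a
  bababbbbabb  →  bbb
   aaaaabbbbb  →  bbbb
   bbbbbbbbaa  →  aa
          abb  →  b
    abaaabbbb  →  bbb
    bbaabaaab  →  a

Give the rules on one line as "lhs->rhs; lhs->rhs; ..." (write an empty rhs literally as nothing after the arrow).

aaa->a; ab->; ba->b; bba->a

  | baab => bab => bb
  | bbaaa => aaa => a
  | abaaabbba => aaabbba => abbba => bba => a
  | abbaaba => baaba => baba => bba => a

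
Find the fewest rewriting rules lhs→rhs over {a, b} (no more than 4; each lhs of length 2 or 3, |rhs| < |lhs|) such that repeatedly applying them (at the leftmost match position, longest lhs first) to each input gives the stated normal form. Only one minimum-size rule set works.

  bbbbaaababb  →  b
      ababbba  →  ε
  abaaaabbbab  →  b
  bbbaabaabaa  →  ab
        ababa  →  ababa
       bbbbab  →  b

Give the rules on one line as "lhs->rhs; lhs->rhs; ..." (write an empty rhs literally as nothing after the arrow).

aa->; aaa->; bb->a

  | bbbbaaababb => abbaaababb => aaaaababb => aababb => babb => baa => b
  | ababbba => abaaba => abba => aaa => ε
  | abaaaabbbab => ababbbab => abaabab => abbab => aaab => b
  | bbbaabaabaa => abaabaabaa => abbaabaa => aaaabaa => abaa => ab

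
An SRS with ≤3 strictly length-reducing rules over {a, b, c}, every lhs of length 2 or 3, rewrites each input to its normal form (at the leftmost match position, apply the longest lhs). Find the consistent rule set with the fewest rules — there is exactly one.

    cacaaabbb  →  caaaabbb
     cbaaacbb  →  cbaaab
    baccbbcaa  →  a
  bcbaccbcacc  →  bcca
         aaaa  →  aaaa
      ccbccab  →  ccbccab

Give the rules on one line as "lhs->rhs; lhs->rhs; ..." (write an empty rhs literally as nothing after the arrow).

ac->a; acb->ca; bca->

  | cacaaabbb => caaaabbb
  | cbaaacbb => cbaacab => cbaaab
  | baccbbcaa => bacbbcaa => bcabcaa => bcaa => a
  | bcbaccbcacc => bcbacbcacc => bcbcacacc => bccacc => bccac => bcca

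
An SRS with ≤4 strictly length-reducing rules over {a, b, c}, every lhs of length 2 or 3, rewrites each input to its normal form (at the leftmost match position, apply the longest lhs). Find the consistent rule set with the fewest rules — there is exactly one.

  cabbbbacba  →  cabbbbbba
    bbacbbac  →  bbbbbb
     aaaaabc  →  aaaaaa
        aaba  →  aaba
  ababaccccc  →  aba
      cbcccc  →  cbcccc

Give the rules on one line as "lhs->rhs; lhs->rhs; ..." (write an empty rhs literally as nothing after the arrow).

  | cabbbbacba => cabbbbbba
  | bbacbbac => bbbbbac => bbbbbb
  | aaaaabc => aaaaaa
  | aaba

abc->aa; ac->b; acc->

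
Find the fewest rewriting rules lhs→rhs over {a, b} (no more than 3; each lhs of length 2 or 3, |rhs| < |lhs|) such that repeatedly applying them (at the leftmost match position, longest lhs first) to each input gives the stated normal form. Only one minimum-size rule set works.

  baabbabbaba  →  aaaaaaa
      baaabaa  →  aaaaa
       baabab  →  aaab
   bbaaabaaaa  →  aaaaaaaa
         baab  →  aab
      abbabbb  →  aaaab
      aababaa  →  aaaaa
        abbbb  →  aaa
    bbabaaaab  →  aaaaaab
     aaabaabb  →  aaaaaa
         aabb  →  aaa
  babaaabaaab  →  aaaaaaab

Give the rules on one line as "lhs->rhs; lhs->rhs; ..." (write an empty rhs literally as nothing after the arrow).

  | baabbabbaba => aabbabbaba => aaaabbaba => aaaaaaba => aaaaaaa
  | baaabaa => aaabaa => aaaaa
  | baabab => aabab => aaab
  | bbaaabaaaa => aaaabaaaa => aaaaaaaa

ba->a; bb->a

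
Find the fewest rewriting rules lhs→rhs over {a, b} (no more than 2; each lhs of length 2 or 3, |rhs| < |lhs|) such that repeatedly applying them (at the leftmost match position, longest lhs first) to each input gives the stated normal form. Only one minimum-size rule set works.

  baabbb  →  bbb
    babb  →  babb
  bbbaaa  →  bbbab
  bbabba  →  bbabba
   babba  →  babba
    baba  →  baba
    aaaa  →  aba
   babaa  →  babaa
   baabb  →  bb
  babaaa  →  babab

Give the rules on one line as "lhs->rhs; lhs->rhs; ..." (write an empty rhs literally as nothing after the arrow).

  | baabbb => bbb
  | babb
  | bbbaaa => bbbab
  | bbabba

aaa->ab; aab->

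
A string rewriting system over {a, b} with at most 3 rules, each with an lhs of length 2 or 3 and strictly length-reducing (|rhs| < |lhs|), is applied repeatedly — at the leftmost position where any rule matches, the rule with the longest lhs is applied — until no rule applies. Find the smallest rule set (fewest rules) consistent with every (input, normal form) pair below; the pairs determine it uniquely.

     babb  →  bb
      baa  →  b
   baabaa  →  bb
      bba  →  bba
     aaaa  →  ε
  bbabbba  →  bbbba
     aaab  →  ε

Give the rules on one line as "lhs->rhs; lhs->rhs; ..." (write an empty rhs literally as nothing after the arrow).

  | babb => bb
  | baa => b
  | baabaa => bbaa => bb
  | bba

aa->; ab->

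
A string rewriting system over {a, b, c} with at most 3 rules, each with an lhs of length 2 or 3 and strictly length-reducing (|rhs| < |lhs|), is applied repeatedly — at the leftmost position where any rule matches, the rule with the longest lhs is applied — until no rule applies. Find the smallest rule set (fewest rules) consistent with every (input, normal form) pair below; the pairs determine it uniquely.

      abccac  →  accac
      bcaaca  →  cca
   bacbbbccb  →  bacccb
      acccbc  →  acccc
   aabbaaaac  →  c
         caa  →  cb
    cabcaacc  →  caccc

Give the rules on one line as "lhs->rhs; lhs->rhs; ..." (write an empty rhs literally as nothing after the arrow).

aa->b; bc->c

  | abccac => accac
  | bcaaca => caaca => cbca => cca
  | bacbbbccb => bacbbccb => bacbccb => bacccb
  | acccbc => acccc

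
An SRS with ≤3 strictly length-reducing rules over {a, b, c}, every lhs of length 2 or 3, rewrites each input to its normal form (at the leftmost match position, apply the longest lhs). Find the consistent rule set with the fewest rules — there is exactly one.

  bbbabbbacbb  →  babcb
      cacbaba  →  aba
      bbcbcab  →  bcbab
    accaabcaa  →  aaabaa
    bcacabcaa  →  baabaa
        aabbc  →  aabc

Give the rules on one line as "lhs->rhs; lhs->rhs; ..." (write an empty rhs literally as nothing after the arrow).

  | bbbabbbacbb => bbabbbacbb => babbbacbb => babbacbb => babacbb => babcb
  | cacbaba => acbaba => caba => aba
  | bbcbcab => bcbcab => bcbab
  | accaabcaa => acaabcaa => aaabcaa => aaabaa

acb->c; bb->b; ca->a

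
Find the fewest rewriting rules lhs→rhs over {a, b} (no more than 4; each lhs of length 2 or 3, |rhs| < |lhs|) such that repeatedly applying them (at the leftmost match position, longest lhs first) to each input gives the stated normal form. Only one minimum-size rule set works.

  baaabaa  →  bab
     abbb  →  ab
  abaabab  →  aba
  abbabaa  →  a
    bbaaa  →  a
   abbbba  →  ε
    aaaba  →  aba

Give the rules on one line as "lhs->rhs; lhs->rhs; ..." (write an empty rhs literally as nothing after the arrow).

aa->; aab->a; bb->

  | baaabaa => babaa => bab
  | abbb => ab
  | abaabab => abaab => aba
  | abbabaa => aabaa => aaa => a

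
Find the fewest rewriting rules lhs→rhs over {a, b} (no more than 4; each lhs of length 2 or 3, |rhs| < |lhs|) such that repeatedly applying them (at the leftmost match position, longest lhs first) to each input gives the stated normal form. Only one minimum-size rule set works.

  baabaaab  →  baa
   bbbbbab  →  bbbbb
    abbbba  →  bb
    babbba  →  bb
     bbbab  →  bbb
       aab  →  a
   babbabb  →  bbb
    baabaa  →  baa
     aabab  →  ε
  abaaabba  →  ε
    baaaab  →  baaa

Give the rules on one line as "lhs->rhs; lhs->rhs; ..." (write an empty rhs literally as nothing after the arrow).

  | baabaaab => baaab => baa
  | bbbbbab => bbbbb
  | abbbba => bbba => bb
  | babbba => bbba => bb

ab->; aba->; bba->b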